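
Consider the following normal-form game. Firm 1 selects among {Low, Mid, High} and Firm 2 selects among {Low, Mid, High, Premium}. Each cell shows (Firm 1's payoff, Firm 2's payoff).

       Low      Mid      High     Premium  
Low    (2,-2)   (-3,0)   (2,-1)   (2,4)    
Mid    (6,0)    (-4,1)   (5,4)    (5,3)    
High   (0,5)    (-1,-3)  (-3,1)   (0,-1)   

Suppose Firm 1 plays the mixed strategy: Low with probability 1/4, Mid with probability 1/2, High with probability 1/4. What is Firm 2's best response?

Premium

Compute Firm 2's expected payoff from each pure strategy against the given mix.
Low: (1/4)·(-2) + (1/2)·0 + (1/4)·5 = 3/4
Mid: (1/4)·0 + (1/2)·1 + (1/4)·(-3) = -1/4
High: (1/4)·(-1) + (1/2)·4 + (1/4)·1 = 2
Premium: (1/4)·4 + (1/2)·3 + (1/4)·(-1) = 9/4
Highest expected payoff is 9/4, from Premium.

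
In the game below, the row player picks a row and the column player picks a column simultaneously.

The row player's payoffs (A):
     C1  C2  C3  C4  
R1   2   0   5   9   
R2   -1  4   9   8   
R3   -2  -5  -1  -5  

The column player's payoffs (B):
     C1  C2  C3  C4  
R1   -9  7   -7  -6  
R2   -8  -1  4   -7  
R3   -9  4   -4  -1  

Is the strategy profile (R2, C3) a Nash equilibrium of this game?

Holding the column player at C3: the row player gets 9 from R2, versus 5 from R1, -1 from R3. No profitable deviation for the row player.
Holding the row player at R2: the column player gets 4 from C3, versus -8 from C1, -1 from C2, -7 from C4. No profitable deviation for the column player either.

Yes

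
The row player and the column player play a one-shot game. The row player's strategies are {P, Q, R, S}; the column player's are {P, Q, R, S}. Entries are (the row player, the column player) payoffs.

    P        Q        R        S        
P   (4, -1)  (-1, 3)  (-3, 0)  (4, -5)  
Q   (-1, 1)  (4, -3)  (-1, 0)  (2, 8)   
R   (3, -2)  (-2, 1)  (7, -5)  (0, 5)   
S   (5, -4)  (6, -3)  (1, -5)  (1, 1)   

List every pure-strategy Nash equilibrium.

There is no pure-strategy Nash equilibrium

Find each player's best response to every opponent strategy; NE are the intersections.
The row player's best responses — vs P: S (payoff 5); vs Q: S (payoff 6); vs R: R (payoff 7); vs S: P (payoff 4).
The column player's best responses — vs P: Q (payoff 3); vs Q: S (payoff 8); vs R: S (payoff 5); vs S: S (payoff 1).
No cell has both players best-responding. For instance, the row player's best reply to P is S, but against S the column player prefers S over P.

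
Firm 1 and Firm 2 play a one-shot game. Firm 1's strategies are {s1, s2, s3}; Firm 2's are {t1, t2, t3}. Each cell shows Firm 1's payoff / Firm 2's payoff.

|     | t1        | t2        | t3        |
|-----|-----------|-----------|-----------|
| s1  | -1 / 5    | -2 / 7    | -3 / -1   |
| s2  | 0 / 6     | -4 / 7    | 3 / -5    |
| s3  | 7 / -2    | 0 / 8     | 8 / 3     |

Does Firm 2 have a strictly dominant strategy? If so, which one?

t2

Check whether one of Firm 2's strategies beats all alternatives regardless of what the opponent does.
t2 strictly dominates: vs s1: 7 > each of {5, -1}; vs s2: 7 > each of {6, -5}; vs s3: 8 > each of {-2, 3}.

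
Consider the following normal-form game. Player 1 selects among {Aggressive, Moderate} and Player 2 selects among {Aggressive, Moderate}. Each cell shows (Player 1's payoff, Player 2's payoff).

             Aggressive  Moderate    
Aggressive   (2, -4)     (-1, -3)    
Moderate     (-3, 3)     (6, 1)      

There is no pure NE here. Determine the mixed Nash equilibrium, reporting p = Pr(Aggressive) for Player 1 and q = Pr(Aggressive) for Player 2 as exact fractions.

p = 2/3, q = 7/12

In a mixed NE each player is indifferent between their pure strategies, so the opponent's mix sets the indifference.
Player 2 indifferent between Aggressive and Moderate: p·(-4) + (1−p)·3 = p·(-3) + (1−p)·1 ⟹ 3 + (-7)p = 1 + (-4)p ⟹ p = 2/3.
Player 1 indifferent between Aggressive and Moderate: q·2 + (1−q)·(-1) = q·(-3) + (1−q)·6 ⟹ (-1) + 3q = 6 + (-9)q ⟹ q = 7/12.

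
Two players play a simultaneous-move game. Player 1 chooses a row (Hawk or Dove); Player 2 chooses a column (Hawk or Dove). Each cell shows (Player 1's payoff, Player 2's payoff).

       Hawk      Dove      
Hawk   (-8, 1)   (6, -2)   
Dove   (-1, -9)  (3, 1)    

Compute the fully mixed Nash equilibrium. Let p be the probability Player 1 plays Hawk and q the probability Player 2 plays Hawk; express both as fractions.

p = 10/13, q = 3/10

Each player's mixing probability is pinned down by making the *other* player indifferent.
Player 2 indifferent between Hawk and Dove: p·1 + (1−p)·(-9) = p·(-2) + (1−p)·1 ⟹ (-9) + 10p = 1 + (-3)p ⟹ p = 10/13.
Player 1 indifferent between Hawk and Dove: q·(-8) + (1−q)·6 = q·(-1) + (1−q)·3 ⟹ 6 + (-14)q = 3 + (-4)q ⟹ q = 3/10.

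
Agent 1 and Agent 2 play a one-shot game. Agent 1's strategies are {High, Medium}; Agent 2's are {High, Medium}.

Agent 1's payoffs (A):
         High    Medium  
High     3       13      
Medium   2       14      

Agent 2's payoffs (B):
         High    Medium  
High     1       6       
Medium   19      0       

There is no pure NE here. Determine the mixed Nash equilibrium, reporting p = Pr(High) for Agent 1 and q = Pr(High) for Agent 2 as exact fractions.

Each player's mixing probability is pinned down by making the *other* player indifferent.
Agent 2 indifferent between High and Medium: p·1 + (1−p)·19 = p·6 + (1−p)·0 ⟹ 19 + (-18)p = 0 + 6p ⟹ p = 19/24.
Agent 1 indifferent between High and Medium: q·3 + (1−q)·13 = q·2 + (1−q)·14 ⟹ 13 + (-10)q = 14 + (-12)q ⟹ q = 1/2.

p = 19/24, q = 1/2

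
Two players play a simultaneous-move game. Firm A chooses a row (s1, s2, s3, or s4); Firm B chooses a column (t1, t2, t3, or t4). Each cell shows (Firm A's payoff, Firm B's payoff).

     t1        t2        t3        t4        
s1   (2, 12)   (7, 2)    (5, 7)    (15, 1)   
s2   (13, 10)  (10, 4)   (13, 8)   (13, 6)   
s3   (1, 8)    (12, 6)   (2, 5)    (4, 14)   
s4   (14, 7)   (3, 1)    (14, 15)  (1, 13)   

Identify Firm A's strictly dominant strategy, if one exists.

Check whether one of Firm A's strategies beats all alternatives regardless of what the opponent does.
s1 is not dominant: against t1, s2 gives 13 > 2.
s2 is not dominant: against t1, s4 gives 14 > 13.
s3 is not dominant: against t1, s1 gives 2 > 1.
s4 is not dominant: against t2, s1 gives 7 > 3.
No single strategy is best against every opponent action.

No strictly dominant strategy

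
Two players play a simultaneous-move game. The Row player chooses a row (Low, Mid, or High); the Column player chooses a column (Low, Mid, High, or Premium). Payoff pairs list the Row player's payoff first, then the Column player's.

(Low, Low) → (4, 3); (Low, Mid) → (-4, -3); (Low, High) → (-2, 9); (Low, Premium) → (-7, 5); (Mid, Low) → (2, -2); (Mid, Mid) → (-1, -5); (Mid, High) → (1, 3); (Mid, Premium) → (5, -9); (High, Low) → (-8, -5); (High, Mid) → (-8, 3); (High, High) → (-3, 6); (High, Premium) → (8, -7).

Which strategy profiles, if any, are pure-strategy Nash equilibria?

(Mid, High)

A profile is a Nash equilibrium when each player is best-responding to the other.
The Row player's best responses — vs Low: Low (payoff 4); vs Mid: Mid (payoff -1); vs High: Mid (payoff 1); vs Premium: High (payoff 8).
The Column player's best responses — vs Low: High (payoff 9); vs Mid: High (payoff 3); vs High: High (payoff 6).
The only mutual best response is (Mid, High); neither player gains by switching there.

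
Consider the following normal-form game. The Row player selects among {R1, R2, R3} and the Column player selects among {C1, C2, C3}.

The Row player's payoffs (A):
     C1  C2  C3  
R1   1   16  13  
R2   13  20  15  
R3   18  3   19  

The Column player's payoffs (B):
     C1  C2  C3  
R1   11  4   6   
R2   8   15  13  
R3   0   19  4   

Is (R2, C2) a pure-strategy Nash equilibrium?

Yes

Holding the Column player at C2: the Row player gets 20 from R2, versus 16 from R1, 3 from R3. No profitable deviation for the Row player.
Holding the Row player at R2: the Column player gets 15 from C2, versus 8 from C1, 13 from C3. No profitable deviation for the Column player either.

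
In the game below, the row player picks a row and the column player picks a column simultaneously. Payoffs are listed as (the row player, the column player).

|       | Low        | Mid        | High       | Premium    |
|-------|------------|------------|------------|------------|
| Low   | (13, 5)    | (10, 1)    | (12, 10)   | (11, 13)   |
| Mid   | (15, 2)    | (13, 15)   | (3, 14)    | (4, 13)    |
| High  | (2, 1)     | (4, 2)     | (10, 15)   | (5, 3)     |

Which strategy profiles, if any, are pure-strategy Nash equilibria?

(Low, Premium) and (Mid, Mid)

Find each player's best response to every opponent strategy; NE are the intersections.
The row player's best responses — vs Low: Mid (payoff 15); vs Mid: Mid (payoff 13); vs High: Low (payoff 12); vs Premium: Low (payoff 11).
The column player's best responses — vs Low: Premium (payoff 13); vs Mid: Mid (payoff 15); vs High: High (payoff 15).
Mutual best responses occur at (Low, Premium) and (Mid, Mid); at each, neither player gains by switching.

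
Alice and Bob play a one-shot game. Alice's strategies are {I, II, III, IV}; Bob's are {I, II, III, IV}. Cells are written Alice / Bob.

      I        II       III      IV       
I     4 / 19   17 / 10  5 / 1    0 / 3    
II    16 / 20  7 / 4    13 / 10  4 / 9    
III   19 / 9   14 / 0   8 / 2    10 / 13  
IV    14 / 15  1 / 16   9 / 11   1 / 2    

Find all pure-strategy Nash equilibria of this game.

(III, IV)

Check mutual best responses: a cell is a NE iff neither player can gain by unilaterally deviating.
Alice's best responses — vs I: III (payoff 19); vs II: I (payoff 17); vs III: II (payoff 13); vs IV: III (payoff 10).
Bob's best responses — vs I: I (payoff 19); vs II: I (payoff 20); vs III: IV (payoff 13); vs IV: II (payoff 16).
The only mutual best response is (III, IV); neither player gains by switching there.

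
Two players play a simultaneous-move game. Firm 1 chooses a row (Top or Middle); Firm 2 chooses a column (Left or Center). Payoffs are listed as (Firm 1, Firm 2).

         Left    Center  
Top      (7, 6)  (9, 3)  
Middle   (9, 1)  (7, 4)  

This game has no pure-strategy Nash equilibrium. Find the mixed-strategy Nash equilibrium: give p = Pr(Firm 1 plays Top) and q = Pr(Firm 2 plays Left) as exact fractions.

p = 1/2, q = 1/2

In a mixed NE each player is indifferent between their pure strategies, so the opponent's mix sets the indifference.
Firm 2 indifferent between Left and Center: p·6 + (1−p)·1 = p·3 + (1−p)·4 ⟹ 1 + 5p = 4 + (-1)p ⟹ p = 1/2.
Firm 1 indifferent between Top and Middle: q·7 + (1−q)·9 = q·9 + (1−q)·7 ⟹ 9 + (-2)q = 7 + 2q ⟹ q = 1/2.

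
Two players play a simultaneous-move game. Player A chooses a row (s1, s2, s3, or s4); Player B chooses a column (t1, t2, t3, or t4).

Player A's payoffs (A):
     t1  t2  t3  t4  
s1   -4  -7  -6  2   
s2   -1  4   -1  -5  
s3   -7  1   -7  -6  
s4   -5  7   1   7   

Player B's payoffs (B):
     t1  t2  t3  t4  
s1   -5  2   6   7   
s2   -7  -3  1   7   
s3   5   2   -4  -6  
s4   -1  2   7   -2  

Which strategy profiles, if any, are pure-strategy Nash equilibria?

Check mutual best responses: a cell is a NE iff neither player can gain by unilaterally deviating.
Player A's best responses — vs t1: s2 (payoff -1); vs t2: s4 (payoff 7); vs t3: s4 (payoff 1); vs t4: s4 (payoff 7).
Player B's best responses — vs s1: t4 (payoff 7); vs s2: t4 (payoff 7); vs s3: t1 (payoff 5); vs s4: t3 (payoff 7).
The only mutual best response is (s4, t3); neither player gains by switching there.

(s4, t3)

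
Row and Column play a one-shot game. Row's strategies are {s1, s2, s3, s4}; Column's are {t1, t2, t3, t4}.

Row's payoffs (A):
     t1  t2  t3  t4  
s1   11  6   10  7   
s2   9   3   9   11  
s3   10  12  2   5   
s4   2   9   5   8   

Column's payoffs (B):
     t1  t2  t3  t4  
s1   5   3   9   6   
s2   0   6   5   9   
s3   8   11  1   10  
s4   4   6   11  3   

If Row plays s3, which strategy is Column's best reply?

t2

With Row fixed at s3, Column's payoffs are: t1 → 8, t2 → 11, t3 → 1, t4 → 10.
The maximum is 11, achieved by t2.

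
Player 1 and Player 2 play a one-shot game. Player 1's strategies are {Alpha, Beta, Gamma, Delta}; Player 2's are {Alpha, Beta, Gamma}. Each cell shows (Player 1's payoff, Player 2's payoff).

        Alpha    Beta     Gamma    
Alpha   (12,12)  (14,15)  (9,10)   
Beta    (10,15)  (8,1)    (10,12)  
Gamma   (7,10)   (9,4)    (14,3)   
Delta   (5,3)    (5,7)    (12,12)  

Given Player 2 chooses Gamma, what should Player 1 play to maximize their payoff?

With Player 2 fixed at Gamma, Player 1's payoffs are: Alpha → 9, Beta → 10, Gamma → 14, Delta → 12.
The maximum is 14, achieved by Gamma.

Gamma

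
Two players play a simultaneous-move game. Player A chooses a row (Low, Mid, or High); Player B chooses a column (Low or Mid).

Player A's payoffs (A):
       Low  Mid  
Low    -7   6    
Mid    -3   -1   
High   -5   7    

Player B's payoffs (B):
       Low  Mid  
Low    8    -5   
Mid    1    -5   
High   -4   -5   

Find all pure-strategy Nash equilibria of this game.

(Mid, Low)

Find each player's best response to every opponent strategy; NE are the intersections.
Player A's best responses — vs Low: Mid (payoff -3); vs Mid: High (payoff 7).
Player B's best responses — vs Low: Low (payoff 8); vs Mid: Low (payoff 1); vs High: Low (payoff -4).
The only mutual best response is (Mid, Low); neither player gains by switching there.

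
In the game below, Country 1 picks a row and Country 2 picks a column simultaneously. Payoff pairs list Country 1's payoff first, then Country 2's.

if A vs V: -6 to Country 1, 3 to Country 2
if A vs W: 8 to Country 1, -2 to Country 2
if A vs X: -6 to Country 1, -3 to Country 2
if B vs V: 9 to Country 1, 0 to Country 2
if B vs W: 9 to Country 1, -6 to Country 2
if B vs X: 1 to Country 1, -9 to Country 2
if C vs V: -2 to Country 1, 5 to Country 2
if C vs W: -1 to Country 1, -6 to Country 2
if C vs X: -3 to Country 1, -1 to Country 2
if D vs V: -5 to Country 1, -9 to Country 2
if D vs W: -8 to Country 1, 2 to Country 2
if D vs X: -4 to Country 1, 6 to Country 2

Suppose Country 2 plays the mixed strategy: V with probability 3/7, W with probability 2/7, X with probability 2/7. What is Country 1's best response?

B

Country 1's best reply maximizes expected payoff against the mix.
A: (3/7)·(-6) + (2/7)·8 + (2/7)·(-6) = -2
B: (3/7)·9 + (2/7)·9 + (2/7)·1 = 47/7
C: (3/7)·(-2) + (2/7)·(-1) + (2/7)·(-3) = -2
D: (3/7)·(-5) + (2/7)·(-8) + (2/7)·(-4) = -39/7
Highest expected payoff is 47/7, from B.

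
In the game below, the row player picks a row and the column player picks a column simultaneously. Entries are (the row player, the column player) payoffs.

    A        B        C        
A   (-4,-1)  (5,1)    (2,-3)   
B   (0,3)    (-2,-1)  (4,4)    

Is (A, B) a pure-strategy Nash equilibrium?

Holding the column player at B: the row player gets 5 from A, versus -2 from B. No profitable deviation for the row player.
Holding the row player at A: the column player gets 1 from B, versus -1 from A, -3 from C. No profitable deviation for the column player either.

Yes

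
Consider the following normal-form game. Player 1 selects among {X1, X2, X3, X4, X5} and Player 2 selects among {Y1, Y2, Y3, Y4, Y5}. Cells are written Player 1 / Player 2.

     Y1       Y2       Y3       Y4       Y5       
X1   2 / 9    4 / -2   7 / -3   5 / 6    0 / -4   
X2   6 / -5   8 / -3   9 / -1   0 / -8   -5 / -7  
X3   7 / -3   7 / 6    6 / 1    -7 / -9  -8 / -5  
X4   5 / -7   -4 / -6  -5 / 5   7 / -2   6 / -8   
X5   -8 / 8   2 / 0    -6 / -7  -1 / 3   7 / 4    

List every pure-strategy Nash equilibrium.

Check mutual best responses: a cell is a NE iff neither player can gain by unilaterally deviating.
Player 1's best responses — vs Y1: X3 (payoff 7); vs Y2: X2 (payoff 8); vs Y3: X2 (payoff 9); vs Y4: X4 (payoff 7); vs Y5: X5 (payoff 7).
Player 2's best responses — vs X1: Y1 (payoff 9); vs X2: Y3 (payoff -1); vs X3: Y2 (payoff 6); vs X4: Y3 (payoff 5); vs X5: Y1 (payoff 8).
The only mutual best response is (X2, Y3); neither player gains by switching there.

(X2, Y3)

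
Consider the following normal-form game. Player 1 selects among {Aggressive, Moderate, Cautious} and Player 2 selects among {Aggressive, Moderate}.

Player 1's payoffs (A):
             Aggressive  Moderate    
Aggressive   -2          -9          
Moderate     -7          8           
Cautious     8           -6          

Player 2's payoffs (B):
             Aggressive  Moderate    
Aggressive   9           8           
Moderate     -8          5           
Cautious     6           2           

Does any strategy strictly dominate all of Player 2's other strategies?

No strictly dominant strategy

A strategy is strictly dominant if it gives Player 2 a strictly higher payoff than every other strategy, against every choice by the opponent.
Aggressive is not dominant: against Moderate, Moderate gives 5 > -8.
Moderate is not dominant: against Aggressive, Aggressive gives 9 > 8.
No single strategy is best against every opponent action.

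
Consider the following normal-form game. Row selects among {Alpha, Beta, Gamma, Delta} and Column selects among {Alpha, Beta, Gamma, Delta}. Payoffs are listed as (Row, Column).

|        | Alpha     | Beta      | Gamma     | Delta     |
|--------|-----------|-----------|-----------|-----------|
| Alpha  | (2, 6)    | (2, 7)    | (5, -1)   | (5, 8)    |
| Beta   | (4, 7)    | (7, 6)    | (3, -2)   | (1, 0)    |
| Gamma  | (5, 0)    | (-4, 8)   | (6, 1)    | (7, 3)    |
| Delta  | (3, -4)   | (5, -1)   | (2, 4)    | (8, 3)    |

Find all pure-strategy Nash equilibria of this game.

No pure-strategy Nash equilibrium

Find each player's best response to every opponent strategy; NE are the intersections.
Row's best responses — vs Alpha: Gamma (payoff 5); vs Beta: Beta (payoff 7); vs Gamma: Gamma (payoff 6); vs Delta: Delta (payoff 8).
Column's best responses — vs Alpha: Delta (payoff 8); vs Beta: Alpha (payoff 7); vs Gamma: Beta (payoff 8); vs Delta: Gamma (payoff 4).
No cell has both players best-responding. For instance, Row's best reply to Delta is Delta, but against Delta Column prefers Gamma over Delta.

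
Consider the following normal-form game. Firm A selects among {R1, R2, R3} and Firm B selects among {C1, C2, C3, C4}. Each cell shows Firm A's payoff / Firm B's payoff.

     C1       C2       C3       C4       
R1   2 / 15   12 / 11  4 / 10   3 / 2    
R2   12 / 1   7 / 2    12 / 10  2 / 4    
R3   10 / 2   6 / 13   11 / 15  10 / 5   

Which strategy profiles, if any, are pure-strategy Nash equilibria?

(R2, C3)

Check mutual best responses: a cell is a NE iff neither player can gain by unilaterally deviating.
Firm A's best responses — vs C1: R2 (payoff 12); vs C2: R1 (payoff 12); vs C3: R2 (payoff 12); vs C4: R3 (payoff 10).
Firm B's best responses — vs R1: C1 (payoff 15); vs R2: C3 (payoff 10); vs R3: C3 (payoff 15).
The only mutual best response is (R2, C3); neither player gains by switching there.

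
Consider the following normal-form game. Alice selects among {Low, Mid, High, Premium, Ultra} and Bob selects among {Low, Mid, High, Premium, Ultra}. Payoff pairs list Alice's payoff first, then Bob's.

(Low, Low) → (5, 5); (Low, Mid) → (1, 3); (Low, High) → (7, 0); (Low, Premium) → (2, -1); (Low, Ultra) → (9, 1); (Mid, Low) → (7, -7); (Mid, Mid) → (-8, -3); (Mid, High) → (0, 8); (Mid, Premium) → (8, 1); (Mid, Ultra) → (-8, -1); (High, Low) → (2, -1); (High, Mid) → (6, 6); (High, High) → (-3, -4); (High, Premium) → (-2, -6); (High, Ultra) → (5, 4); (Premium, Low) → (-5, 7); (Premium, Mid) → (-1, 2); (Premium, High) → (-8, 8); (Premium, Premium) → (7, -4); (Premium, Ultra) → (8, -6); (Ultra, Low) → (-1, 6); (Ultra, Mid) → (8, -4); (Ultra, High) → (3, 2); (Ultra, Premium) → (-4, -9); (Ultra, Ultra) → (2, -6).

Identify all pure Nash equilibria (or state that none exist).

There is no pure-strategy Nash equilibrium

Find each player's best response to every opponent strategy; NE are the intersections.
Alice's best responses — vs Low: Mid (payoff 7); vs Mid: Ultra (payoff 8); vs High: Low (payoff 7); vs Premium: Mid (payoff 8); vs Ultra: Low (payoff 9).
Bob's best responses — vs Low: Low (payoff 5); vs Mid: High (payoff 8); vs High: Mid (payoff 6); vs Premium: High (payoff 8); vs Ultra: Low (payoff 6).
No cell has both players best-responding. For instance, Alice's best reply to High is Low, but against Low Bob prefers Low over High.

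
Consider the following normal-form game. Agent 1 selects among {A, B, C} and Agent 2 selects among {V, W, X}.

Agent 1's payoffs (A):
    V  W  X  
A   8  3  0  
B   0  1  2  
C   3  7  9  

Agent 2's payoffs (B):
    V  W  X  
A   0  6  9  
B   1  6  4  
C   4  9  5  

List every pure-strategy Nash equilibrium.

A profile is a Nash equilibrium when each player is best-responding to the other.
Agent 1's best responses — vs V: A (payoff 8); vs W: C (payoff 7); vs X: C (payoff 9).
Agent 2's best responses — vs A: X (payoff 9); vs B: W (payoff 6); vs C: W (payoff 9).
The only mutual best response is (C, W); neither player gains by switching there.

(C, W)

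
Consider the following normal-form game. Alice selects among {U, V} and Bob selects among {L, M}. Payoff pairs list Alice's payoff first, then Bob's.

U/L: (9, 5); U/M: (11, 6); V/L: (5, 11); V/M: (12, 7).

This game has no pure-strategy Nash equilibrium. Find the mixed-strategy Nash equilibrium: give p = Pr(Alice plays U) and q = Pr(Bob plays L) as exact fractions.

p = 4/5, q = 1/5

Each player's mixing probability is pinned down by making the *other* player indifferent.
Bob indifferent between L and M: p·5 + (1−p)·11 = p·6 + (1−p)·7 ⟹ 11 + (-6)p = 7 + (-1)p ⟹ p = 4/5.
Alice indifferent between U and V: q·9 + (1−q)·11 = q·5 + (1−q)·12 ⟹ 11 + (-2)q = 12 + (-7)q ⟹ q = 1/5.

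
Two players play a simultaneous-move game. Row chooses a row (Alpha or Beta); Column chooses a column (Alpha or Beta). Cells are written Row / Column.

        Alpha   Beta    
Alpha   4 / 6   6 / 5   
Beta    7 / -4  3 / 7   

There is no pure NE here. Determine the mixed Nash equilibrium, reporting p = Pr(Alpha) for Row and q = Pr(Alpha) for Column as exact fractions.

p = 11/12, q = 1/2

Each player's mixing probability is pinned down by making the *other* player indifferent.
Column indifferent between Alpha and Beta: p·6 + (1−p)·(-4) = p·5 + (1−p)·7 ⟹ (-4) + 10p = 7 + (-2)p ⟹ p = 11/12.
Row indifferent between Alpha and Beta: q·4 + (1−q)·6 = q·7 + (1−q)·3 ⟹ 6 + (-2)q = 3 + 4q ⟹ q = 1/2.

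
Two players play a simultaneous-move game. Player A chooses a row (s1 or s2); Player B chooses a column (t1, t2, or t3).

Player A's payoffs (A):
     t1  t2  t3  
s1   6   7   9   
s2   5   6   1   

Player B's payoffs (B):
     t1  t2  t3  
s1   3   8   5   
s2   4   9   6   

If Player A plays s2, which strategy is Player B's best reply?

t2

With Player A fixed at s2, Player B's payoffs are: t1 → 4, t2 → 9, t3 → 6.
The maximum is 9, achieved by t2.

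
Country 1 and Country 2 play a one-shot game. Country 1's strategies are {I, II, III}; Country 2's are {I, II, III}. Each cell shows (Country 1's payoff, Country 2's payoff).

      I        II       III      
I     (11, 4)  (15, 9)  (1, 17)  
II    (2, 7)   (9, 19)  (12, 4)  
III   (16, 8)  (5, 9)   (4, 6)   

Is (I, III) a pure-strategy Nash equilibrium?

Holding Country 2 at III: Country 1 gets 1 from I but could get 12 by switching to II. Country 1 has a profitable deviation.

No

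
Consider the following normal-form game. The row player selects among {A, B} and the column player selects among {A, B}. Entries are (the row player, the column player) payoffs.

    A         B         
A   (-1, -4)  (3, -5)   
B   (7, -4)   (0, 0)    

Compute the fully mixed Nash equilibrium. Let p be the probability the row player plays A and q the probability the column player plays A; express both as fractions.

p = 4/5, q = 3/11

Each player's mixing probability is pinned down by making the *other* player indifferent.
The column player indifferent between A and B: p·(-4) + (1−p)·(-4) = p·(-5) + (1−p)·0 ⟹ (-4) + 0p = 0 + (-5)p ⟹ p = 4/5.
The row player indifferent between A and B: q·(-1) + (1−q)·3 = q·7 + (1−q)·0 ⟹ 3 + (-4)q = 0 + 7q ⟹ q = 3/11.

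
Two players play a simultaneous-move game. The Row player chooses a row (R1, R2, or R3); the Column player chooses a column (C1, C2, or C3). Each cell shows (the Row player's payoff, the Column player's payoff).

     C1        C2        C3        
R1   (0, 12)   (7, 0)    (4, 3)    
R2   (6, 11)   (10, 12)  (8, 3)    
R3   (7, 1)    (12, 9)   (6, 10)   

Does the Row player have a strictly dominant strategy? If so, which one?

No strictly dominant strategy

Check whether one of the Row player's strategies beats all alternatives regardless of what the opponent does.
R1 is not dominant: against C1, R2 gives 6 > 0.
R2 is not dominant: against C1, R3 gives 7 > 6.
R3 is not dominant: against C3, R2 gives 8 > 6.
No single strategy is best against every opponent action.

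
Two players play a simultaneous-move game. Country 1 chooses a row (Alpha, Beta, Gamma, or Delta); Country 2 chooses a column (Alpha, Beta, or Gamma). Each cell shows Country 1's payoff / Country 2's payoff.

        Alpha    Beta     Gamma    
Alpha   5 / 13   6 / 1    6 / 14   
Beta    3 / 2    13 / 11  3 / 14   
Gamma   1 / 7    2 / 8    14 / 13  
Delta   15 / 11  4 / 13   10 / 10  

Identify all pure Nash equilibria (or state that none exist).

(Gamma, Gamma)

A profile is a Nash equilibrium when each player is best-responding to the other.
Country 1's best responses — vs Alpha: Delta (payoff 15); vs Beta: Beta (payoff 13); vs Gamma: Gamma (payoff 14).
Country 2's best responses — vs Alpha: Gamma (payoff 14); vs Beta: Gamma (payoff 14); vs Gamma: Gamma (payoff 13); vs Delta: Beta (payoff 13).
The only mutual best response is (Gamma, Gamma); neither player gains by switching there.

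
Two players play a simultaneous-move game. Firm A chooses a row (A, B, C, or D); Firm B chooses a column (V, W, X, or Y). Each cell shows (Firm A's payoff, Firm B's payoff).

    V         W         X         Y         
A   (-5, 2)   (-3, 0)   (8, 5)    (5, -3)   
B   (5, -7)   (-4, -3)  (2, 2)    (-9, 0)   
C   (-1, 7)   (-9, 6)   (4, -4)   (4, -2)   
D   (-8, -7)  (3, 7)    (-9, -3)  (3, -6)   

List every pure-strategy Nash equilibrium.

Find each player's best response to every opponent strategy; NE are the intersections.
Firm A's best responses — vs V: B (payoff 5); vs W: D (payoff 3); vs X: A (payoff 8); vs Y: A (payoff 5).
Firm B's best responses — vs A: X (payoff 5); vs B: X (payoff 2); vs C: V (payoff 7); vs D: W (payoff 7).
Mutual best responses occur at (A, X) and (D, W); at each, neither player gains by switching.

(A, X) and (D, W)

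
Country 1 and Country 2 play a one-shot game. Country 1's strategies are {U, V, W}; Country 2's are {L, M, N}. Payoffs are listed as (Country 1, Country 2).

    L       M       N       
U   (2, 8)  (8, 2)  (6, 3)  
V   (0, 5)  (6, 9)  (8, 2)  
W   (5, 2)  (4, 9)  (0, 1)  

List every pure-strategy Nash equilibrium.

There is no pure-strategy Nash equilibrium

Find each player's best response to every opponent strategy; NE are the intersections.
Country 1's best responses — vs L: W (payoff 5); vs M: U (payoff 8); vs N: V (payoff 8).
Country 2's best responses — vs U: L (payoff 8); vs V: M (payoff 9); vs W: M (payoff 9).
No cell has both players best-responding. For instance, Country 1's best reply to L is W, but against W Country 2 prefers M over L.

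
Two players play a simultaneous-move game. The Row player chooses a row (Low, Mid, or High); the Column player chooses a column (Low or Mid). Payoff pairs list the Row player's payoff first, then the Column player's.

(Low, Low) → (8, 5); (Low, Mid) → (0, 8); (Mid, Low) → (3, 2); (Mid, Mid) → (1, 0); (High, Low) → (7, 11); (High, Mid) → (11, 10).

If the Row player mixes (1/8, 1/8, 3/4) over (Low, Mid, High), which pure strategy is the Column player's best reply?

Low

The Column player's best reply maximizes expected payoff against the mix.
Low: (1/8)·5 + (1/8)·2 + (3/4)·11 = 73/8
Mid: (1/8)·8 + (1/8)·0 + (3/4)·10 = 17/2
Highest expected payoff is 73/8, from Low.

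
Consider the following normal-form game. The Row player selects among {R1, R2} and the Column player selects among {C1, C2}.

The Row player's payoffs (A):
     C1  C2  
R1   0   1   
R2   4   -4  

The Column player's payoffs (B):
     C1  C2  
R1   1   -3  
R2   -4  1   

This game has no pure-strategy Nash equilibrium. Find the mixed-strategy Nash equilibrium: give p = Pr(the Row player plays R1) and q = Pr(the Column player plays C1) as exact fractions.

Each player's mixing probability is pinned down by making the *other* player indifferent.
The Column player indifferent between C1 and C2: p·1 + (1−p)·(-4) = p·(-3) + (1−p)·1 ⟹ (-4) + 5p = 1 + (-4)p ⟹ p = 5/9.
The Row player indifferent between R1 and R2: q·0 + (1−q)·1 = q·4 + (1−q)·(-4) ⟹ 1 + (-1)q = (-4) + 8q ⟹ q = 5/9.

p = 5/9, q = 5/9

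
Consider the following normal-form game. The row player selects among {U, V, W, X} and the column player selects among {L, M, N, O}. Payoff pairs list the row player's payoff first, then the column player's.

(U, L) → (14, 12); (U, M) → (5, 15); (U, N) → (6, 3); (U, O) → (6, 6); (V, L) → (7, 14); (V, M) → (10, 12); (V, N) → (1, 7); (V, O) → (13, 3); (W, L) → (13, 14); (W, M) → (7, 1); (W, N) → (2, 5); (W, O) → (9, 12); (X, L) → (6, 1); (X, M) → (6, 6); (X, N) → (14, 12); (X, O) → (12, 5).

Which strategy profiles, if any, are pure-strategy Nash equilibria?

(X, N)

Check mutual best responses: a cell is a NE iff neither player can gain by unilaterally deviating.
The row player's best responses — vs L: U (payoff 14); vs M: V (payoff 10); vs N: X (payoff 14); vs O: V (payoff 13).
The column player's best responses — vs U: M (payoff 15); vs V: L (payoff 14); vs W: L (payoff 14); vs X: N (payoff 12).
The only mutual best response is (X, N); neither player gains by switching there.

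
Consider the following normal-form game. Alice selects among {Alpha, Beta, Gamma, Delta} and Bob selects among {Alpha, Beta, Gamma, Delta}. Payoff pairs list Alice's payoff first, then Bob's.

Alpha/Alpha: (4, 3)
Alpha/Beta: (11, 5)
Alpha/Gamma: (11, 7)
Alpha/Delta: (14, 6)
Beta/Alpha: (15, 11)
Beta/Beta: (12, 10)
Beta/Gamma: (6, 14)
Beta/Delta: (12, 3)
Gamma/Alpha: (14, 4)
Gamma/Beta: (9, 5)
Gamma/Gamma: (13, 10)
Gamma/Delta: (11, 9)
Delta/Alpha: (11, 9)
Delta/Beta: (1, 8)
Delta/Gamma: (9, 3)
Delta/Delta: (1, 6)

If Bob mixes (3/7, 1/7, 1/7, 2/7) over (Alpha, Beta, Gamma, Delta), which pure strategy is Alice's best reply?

Alice's best reply maximizes expected payoff against the mix.
Alpha: (3/7)·4 + (1/7)·11 + (1/7)·11 + (2/7)·14 = 62/7
Beta: (3/7)·15 + (1/7)·12 + (1/7)·6 + (2/7)·12 = 87/7
Gamma: (3/7)·14 + (1/7)·9 + (1/7)·13 + (2/7)·11 = 86/7
Delta: (3/7)·11 + (1/7)·1 + (1/7)·9 + (2/7)·1 = 45/7
Highest expected payoff is 87/7, from Beta.

Beta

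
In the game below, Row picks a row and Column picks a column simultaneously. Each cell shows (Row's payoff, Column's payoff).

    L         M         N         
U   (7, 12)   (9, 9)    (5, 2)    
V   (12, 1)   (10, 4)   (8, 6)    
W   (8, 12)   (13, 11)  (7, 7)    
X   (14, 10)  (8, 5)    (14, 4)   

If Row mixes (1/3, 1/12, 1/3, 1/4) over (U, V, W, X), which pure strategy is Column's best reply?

L

Column's best reply maximizes expected payoff against the mix.
L: (1/3)·12 + (1/12)·1 + (1/3)·12 + (1/4)·10 = 127/12
M: (1/3)·9 + (1/12)·4 + (1/3)·11 + (1/4)·5 = 33/4
N: (1/3)·2 + (1/12)·6 + (1/3)·7 + (1/4)·4 = 9/2
Highest expected payoff is 127/12, from L.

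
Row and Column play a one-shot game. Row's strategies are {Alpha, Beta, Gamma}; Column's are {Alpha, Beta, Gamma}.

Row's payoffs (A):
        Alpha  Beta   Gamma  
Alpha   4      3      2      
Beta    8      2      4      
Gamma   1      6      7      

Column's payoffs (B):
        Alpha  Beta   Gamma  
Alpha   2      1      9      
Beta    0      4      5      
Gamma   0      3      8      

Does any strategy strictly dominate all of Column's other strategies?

Gamma

A strategy is strictly dominant if it gives Column a strictly higher payoff than every other strategy, against every choice by the opponent.
Gamma strictly dominates: vs Alpha: 9 > each of {2, 1}; vs Beta: 5 > each of {0, 4}; vs Gamma: 8 > each of {0, 3}.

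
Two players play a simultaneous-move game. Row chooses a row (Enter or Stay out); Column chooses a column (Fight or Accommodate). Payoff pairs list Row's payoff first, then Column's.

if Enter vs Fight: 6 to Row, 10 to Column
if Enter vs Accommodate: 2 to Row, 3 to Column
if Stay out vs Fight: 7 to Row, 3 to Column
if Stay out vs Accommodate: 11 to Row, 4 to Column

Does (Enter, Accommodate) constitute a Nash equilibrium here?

Holding Column at Accommodate: Row gets 2 from Enter but could get 11 by switching to Stay out. Row has a profitable deviation.

No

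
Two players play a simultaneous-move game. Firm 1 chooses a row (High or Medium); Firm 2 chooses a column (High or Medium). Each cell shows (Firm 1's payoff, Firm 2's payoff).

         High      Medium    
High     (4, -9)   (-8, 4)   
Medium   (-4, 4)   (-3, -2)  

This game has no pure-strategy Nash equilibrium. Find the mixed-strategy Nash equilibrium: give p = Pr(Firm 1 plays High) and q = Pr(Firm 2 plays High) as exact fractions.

In a mixed NE each player is indifferent between their pure strategies, so the opponent's mix sets the indifference.
Firm 2 indifferent between High and Medium: p·(-9) + (1−p)·4 = p·4 + (1−p)·(-2) ⟹ 4 + (-13)p = (-2) + 6p ⟹ p = 6/19.
Firm 1 indifferent between High and Medium: q·4 + (1−q)·(-8) = q·(-4) + (1−q)·(-3) ⟹ (-8) + 12q = (-3) + (-1)q ⟹ q = 5/13.

p = 6/19, q = 5/13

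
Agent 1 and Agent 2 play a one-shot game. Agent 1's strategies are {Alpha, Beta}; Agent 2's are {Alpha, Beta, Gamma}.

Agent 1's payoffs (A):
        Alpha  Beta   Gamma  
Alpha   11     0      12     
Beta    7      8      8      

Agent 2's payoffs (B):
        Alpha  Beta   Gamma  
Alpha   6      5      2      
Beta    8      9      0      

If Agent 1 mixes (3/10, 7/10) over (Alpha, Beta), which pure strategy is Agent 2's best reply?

Agent 2's best reply maximizes expected payoff against the mix.
Alpha: (3/10)·6 + (7/10)·8 = 37/5
Beta: (3/10)·5 + (7/10)·9 = 39/5
Gamma: (3/10)·2 + (7/10)·0 = 3/5
Highest expected payoff is 39/5, from Beta.

Beta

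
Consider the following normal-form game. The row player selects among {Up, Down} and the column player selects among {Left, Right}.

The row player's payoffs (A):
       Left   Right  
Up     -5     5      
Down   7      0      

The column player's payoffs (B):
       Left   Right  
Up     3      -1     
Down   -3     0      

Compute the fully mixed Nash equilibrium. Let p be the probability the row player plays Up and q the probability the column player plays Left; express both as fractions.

p = 3/7, q = 5/17

Each player's mixing probability is pinned down by making the *other* player indifferent.
The column player indifferent between Left and Right: p·3 + (1−p)·(-3) = p·(-1) + (1−p)·0 ⟹ (-3) + 6p = 0 + (-1)p ⟹ p = 3/7.
The row player indifferent between Up and Down: q·(-5) + (1−q)·5 = q·7 + (1−q)·0 ⟹ 5 + (-10)q = 0 + 7q ⟹ q = 5/17.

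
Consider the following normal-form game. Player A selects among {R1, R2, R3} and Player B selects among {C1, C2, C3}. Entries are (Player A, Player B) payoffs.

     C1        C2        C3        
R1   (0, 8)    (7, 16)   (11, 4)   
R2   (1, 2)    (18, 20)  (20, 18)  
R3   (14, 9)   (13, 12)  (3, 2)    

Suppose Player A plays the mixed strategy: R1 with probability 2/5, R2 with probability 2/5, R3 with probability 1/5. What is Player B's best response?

C2

Player B's best reply maximizes expected payoff against the mix.
C1: (2/5)·8 + (2/5)·2 + (1/5)·9 = 29/5
C2: (2/5)·16 + (2/5)·20 + (1/5)·12 = 84/5
C3: (2/5)·4 + (2/5)·18 + (1/5)·2 = 46/5
Highest expected payoff is 84/5, from C2.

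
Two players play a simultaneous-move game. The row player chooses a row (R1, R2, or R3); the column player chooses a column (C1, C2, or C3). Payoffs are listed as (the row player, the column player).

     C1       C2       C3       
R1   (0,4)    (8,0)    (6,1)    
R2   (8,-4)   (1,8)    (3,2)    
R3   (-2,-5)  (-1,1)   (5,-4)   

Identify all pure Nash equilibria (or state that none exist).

There is no pure-strategy Nash equilibrium

A profile is a Nash equilibrium when each player is best-responding to the other.
The row player's best responses — vs C1: R2 (payoff 8); vs C2: R1 (payoff 8); vs C3: R1 (payoff 6).
The column player's best responses — vs R1: C1 (payoff 4); vs R2: C2 (payoff 8); vs R3: C2 (payoff 1).
No cell has both players best-responding. For instance, the row player's best reply to C2 is R1, but against R1 the column player prefers C1 over C2.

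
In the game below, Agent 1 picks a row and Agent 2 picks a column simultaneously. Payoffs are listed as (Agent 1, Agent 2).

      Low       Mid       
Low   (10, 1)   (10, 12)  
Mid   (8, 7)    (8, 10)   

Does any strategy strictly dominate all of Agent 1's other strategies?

Low

Check whether one of Agent 1's strategies beats all alternatives regardless of what the opponent does.
Low strictly dominates: vs Low: 10 > 8; vs Mid: 10 > 8.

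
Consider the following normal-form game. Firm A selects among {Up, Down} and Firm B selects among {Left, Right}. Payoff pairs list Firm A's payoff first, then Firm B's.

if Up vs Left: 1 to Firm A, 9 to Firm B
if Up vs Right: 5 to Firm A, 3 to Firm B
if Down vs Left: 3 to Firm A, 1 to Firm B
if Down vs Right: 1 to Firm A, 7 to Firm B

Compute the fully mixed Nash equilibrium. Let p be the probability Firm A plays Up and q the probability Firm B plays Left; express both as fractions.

Each player's mixing probability is pinned down by making the *other* player indifferent.
Firm B indifferent between Left and Right: p·9 + (1−p)·1 = p·3 + (1−p)·7 ⟹ 1 + 8p = 7 + (-4)p ⟹ p = 1/2.
Firm A indifferent between Up and Down: q·1 + (1−q)·5 = q·3 + (1−q)·1 ⟹ 5 + (-4)q = 1 + 2q ⟹ q = 2/3.

p = 1/2, q = 2/3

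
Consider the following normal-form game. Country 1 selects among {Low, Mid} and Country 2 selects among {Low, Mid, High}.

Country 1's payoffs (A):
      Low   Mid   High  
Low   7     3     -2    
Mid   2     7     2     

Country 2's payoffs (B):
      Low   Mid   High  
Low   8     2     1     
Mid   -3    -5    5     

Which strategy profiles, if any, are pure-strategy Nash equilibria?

(Low, Low) and (Mid, High)

Find each player's best response to every opponent strategy; NE are the intersections.
Country 1's best responses — vs Low: Low (payoff 7); vs Mid: Mid (payoff 7); vs High: Mid (payoff 2).
Country 2's best responses — vs Low: Low (payoff 8); vs Mid: High (payoff 5).
Mutual best responses occur at (Low, Low) and (Mid, High); at each, neither player gains by switching.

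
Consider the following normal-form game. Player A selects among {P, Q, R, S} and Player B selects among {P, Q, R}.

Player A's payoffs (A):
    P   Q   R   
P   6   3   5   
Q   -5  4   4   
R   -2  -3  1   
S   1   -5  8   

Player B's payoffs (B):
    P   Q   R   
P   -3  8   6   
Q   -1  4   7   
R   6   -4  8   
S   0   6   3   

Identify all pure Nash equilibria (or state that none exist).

A profile is a Nash equilibrium when each player is best-responding to the other.
Player A's best responses — vs P: P (payoff 6); vs Q: Q (payoff 4); vs R: S (payoff 8).
Player B's best responses — vs P: Q (payoff 8); vs Q: R (payoff 7); vs R: R (payoff 8); vs S: Q (payoff 6).
No cell has both players best-responding. For instance, Player A's best reply to Q is Q, but against Q Player B prefers R over Q.

None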